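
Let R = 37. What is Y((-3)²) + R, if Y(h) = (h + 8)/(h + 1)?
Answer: 387/10 ≈ 38.700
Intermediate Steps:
Y(h) = (8 + h)/(1 + h)
Y((-3)²) + R = (8 + (-3)²)/(1 + (-3)²) + 37 = (8 + 9)/(1 + 9) + 37 = 17/10 + 37 = 387/10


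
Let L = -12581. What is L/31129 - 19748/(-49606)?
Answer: -4678797/772092587 ≈ -0.0060599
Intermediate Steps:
L/31129 - 19748/(-49606) = -12581/31129 - 19748/(-49606) = -12581*1/31129 - 19748*(-1/49606) = -12581/31129 + 9874/24803 = -4678797/772092587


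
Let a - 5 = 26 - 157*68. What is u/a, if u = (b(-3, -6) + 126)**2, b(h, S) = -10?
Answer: -13456/10645 ≈ -1.2641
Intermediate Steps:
a = -10645 (a = 5 + (26 - 157*68) = 5 + (26 - 10676) = 5 - 10650 = -10645)
u = 13456 (u = (-10 + 126)**2 = 116**2 = 13456)
u/a = 13456/(-10645) = 13456*(-1/10645) = -13456/10645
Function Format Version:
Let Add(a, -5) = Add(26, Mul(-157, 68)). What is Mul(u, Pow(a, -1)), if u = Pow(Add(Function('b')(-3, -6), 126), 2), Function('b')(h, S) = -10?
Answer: Rational(-13456, 10645) ≈ -1.2641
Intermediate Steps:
a = -10645 (a = Add(5, Add(26, Mul(-157, 68))) = Add(5, Add(26, -10676)) = Add(5, -10650) = -10645)
u = 13456 (u = Pow(Add(-10, 126), 2) = Pow(116, 2) = 13456)
Mul(u, Pow(a, -1)) = Mul(13456, Pow(-10645, -1)) = Mul(13456, Rational(-1, 10645)) = Rational(-13456, 10645)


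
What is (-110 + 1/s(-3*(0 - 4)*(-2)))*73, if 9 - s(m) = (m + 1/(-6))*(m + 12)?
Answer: -2256503/281 ≈ -8030.3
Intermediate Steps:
s(m) = 9 - (12 + m)*(-1/6 + m) (s(m) = 9 - (m + 1/(-6))*(m + 12) = 9 - (m - 1/6)*(12 + m) = 9 - (-1/6 + m)*(12 + m) = 9 - (12 + m)*(-1/6 + m))
(-110 + 1/s(-3*(0 - 4)*(-2)))*73 = (-110 + 1/(11 - (-3*(0 - 4)*(-2))**2 - 71*(-3*(0 - 4))*(-2)/6))*73 = (-110 + 1/(11 - (-3*(-4)*(-2))**2 - 71*(-3*(-4))*(-2)/6))*73 = (-110 + 1/(11 - (12*(-2))**2 - 142*(-2)))*73 = (-110 + 1/(11 - 1*(-24)**2 - 71/6*(-24)))*73 = (-110 + 1/(11 - 1*576 + 284))*73 = (-110 + 1/(11 - 576 + 284))*73 = (-110 + 1/(-281))*73 = (-110 - 1/281)*73 = -30911/281*73 = -2256503/281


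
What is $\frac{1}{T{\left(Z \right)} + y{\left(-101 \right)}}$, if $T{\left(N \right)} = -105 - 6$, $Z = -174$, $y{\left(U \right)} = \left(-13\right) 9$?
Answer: $- \frac{1}{228} \approx -0.004386$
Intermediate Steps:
$y{\left(U \right)} = -117$
$T{\left(N \right)} = -111$ ($T{\left(N \right)} = -105 - 6 = -111$)
$\frac{1}{T{\left(Z \right)} + y{\left(-101 \right)}} = \frac{1}{-111 - 117} = \frac{1}{-228} = - \frac{1}{228}$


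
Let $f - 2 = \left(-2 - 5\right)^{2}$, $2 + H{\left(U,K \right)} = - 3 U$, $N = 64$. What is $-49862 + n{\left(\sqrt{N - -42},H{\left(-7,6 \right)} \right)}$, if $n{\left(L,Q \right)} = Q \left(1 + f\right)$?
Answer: $-48874$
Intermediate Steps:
$H{\left(U,K \right)} = -2 - 3 U$
$f = 51$ ($f = 2 + \left(-2 - 5\right)^{2} = 2 + \left(-7\right)^{2} = 2 + 49 = 51$)
$n{\left(L,Q \right)} = 52 Q$ ($n{\left(L,Q \right)} = Q \left(1 + 51\right) = Q 52 = 52 Q$)
$-49862 + n{\left(\sqrt{N - -42},H{\left(-7,6 \right)} \right)} = -49862 + 52 \left(-2 - -21\right) = -49862 + 52 \left(-2 + 21\right) = -49862 + 52 \cdot 19 = -49862 + 988 = -48874$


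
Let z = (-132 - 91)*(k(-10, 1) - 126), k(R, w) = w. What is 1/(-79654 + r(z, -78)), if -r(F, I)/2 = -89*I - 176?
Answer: -1/93186 ≈ -1.0731e-5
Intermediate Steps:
z = 27875 (z = (-132 - 91)*(1 - 126) = -223*(-125) = 27875)
r(F, I) = 352 + 178*I (r(F, I) = -2*(-89*I - 176) = -2*(-176 - 89*I) = 352 + 178*I)
1/(-79654 + r(z, -78)) = 1/(-79654 + (352 + 178*(-78))) = 1/(-79654 + (352 - 13884)) = 1/(-79654 - 13532) = 1/(-93186) = -1/93186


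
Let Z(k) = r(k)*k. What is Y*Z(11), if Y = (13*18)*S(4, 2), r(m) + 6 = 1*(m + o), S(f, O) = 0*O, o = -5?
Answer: 0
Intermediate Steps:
S(f, O) = 0
r(m) = -11 + m (r(m) = -6 + 1*(m - 5) = -6 + 1*(-5 + m) = -6 + (-5 + m) = -11 + m)
Y = 0 (Y = (13*18)*0 = 234*0 = 0)
Z(k) = k*(-11 + k) (Z(k) = (-11 + k)*k = k*(-11 + k))
Y*Z(11) = 0*(11*(-11 + 11)) = 0*(11*0) = 0*0 = 0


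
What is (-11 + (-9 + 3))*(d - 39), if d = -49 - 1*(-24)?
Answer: 1088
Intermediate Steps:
d = -25 (d = -49 + 24 = -25)
(-11 + (-9 + 3))*(d - 39) = (-11 + (-9 + 3))*(-25 - 39) = (-11 - 6)*(-64) = -17*(-64) = 1088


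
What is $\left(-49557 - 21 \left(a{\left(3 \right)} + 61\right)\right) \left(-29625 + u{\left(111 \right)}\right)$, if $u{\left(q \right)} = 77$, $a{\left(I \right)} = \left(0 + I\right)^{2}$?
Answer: $1507745796$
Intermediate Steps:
$a{\left(I \right)} = I^{2}$
$\left(-49557 - 21 \left(a{\left(3 \right)} + 61\right)\right) \left(-29625 + u{\left(111 \right)}\right) = \left(-49557 - 21 \left(3^{2} + 61\right)\right) \left(-29625 + 77\right) = \left(-49557 - 21 \left(9 + 61\right)\right) \left(-29548\right) = \left(-49557 - 1470\right) \left(-29548\right) = \left(-51027\right) \left(-29548\right) = 1507745796$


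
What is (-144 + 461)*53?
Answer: 16801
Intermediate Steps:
(-144 + 461)*53 = 317*53 = 16801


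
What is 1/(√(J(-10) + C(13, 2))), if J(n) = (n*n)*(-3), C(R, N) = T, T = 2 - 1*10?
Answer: -I*√77/154 ≈ -0.05698*I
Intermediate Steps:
T = -8 (T = 2 - 10 = -8)
C(R, N) = -8
J(n) = -3*n² (J(n) = n²*(-3) = -3*n²)
1/(√(J(-10) + C(13, 2))) = 1/(√(-3*(-10)² - 8)) = 1/(√(-3*100 - 8)) = 1/(√(-300 - 8)) = 1/(√(-308)) = 1/(2*I*√77) = -I*√77/154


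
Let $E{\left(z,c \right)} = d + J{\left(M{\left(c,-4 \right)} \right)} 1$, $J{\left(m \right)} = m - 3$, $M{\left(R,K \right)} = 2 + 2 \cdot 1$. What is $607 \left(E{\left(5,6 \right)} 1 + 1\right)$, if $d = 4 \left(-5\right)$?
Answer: $-10926$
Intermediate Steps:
$M{\left(R,K \right)} = 4$ ($M{\left(R,K \right)} = 2 + 2 = 4$)
$d = -20$
$J{\left(m \right)} = -3 + m$
$E{\left(z,c \right)} = -19$ ($E{\left(z,c \right)} = -20 + \left(-3 + 4\right) 1 = -20 + 1 \cdot 1 = -20 + 1 = -19$)
$607 \left(E{\left(5,6 \right)} 1 + 1\right) = 607 \left(\left(-19\right) 1 + 1\right) = 607 \left(-19 + 1\right) = 607 \left(-18\right) = -10926$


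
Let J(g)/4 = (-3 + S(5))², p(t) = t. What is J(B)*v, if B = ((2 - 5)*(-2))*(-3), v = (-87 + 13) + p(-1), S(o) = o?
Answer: -1200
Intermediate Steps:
v = -75 (v = (-87 + 13) - 1 = -74 - 1 = -75)
B = -18 (B = -3*(-2)*(-3) = 6*(-3) = -18)
J(g) = 16 (J(g) = 4*(-3 + 5)² = 4*2² = 4*4 = 16)
J(B)*v = 16*(-75) = -1200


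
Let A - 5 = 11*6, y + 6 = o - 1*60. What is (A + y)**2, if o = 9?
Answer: 196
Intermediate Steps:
y = -57 (y = -6 + (9 - 1*60) = -6 + (9 - 60) = -6 - 51 = -57)
A = 71 (A = 5 + 11*6 = 5 + 66 = 71)
(A + y)**2 = (71 - 57)**2 = 14**2 = 196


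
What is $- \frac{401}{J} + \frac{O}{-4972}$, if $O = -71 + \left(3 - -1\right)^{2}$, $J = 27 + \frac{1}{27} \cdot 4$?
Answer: $- \frac{4890139}{331316} \approx -14.76$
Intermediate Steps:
$J = \frac{733}{27}$ ($J = 27 + \frac{1}{27} \cdot 4 = 27 + \frac{4}{27} = \frac{733}{27} \approx 27.148$)
$O = -55$ ($O = -71 + \left(3 + 1\right)^{2} = -71 + 4^{2} = -71 + 16 = -55$)
$- \frac{401}{J} + \frac{O}{-4972} = - \frac{401}{\frac{733}{27}} - \frac{55}{-4972} = \left(-401\right) \frac{27}{733} - - \frac{5}{452} = - \frac{10827}{733} + \frac{5}{452} = - \frac{4890139}{331316}$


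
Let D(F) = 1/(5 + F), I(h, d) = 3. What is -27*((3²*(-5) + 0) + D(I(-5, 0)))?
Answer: 9693/8 ≈ 1211.6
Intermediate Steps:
-27*((3²*(-5) + 0) + D(I(-5, 0))) = -27*((3²*(-5) + 0) + 1/(5 + 3)) = -27*((9*(-5) + 0) + 1/8) = -27*((-45 + 0) + ⅛) = -27*(-45 + ⅛) = -27*(-359/8) = 9693/8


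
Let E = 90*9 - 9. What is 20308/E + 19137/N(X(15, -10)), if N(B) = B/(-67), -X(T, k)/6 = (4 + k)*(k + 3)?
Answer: 114682555/22428 ≈ 5113.4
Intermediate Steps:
X(T, k) = -6*(3 + k)*(4 + k) (X(T, k) = -6*(4 + k)*(k + 3) = -6*(4 + k)*(3 + k) = -6*(3 + k)*(4 + k))
N(B) = -B/67 (N(B) = B*(-1/67) = -B/67)
E = 801 (E = 810 - 9 = 801)
20308/E + 19137/N(X(15, -10)) = 20308/801 + 19137/((-(-72 - 42*(-10) - 6*(-10)²)/67)) = 20308*(1/801) + 19137/((-(-72 + 420 - 6*100)/67)) = 20308/801 + 19137/((-(-72 + 420 - 600)/67)) = 20308/801 + 19137/((-1/67*(-252))) = 20308/801 + 19137/(252/67) = 20308/801 + 19137*(67/252) = 20308/801 + 427393/84 = 114682555/22428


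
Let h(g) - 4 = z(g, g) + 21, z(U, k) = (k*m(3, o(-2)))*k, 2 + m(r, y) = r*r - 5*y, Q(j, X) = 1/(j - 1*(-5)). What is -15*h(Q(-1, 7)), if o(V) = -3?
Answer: -3165/8 ≈ -395.63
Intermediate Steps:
Q(j, X) = 1/(5 + j) (Q(j, X) = 1/(j + 5) = 1/(5 + j))
m(r, y) = -2 + r² - 5*y (m(r, y) = -2 + (r*r - 5*y) = -2 + (r² - 5*y) = -2 + r² - 5*y)
z(U, k) = 22*k² (z(U, k) = (k*(-2 + 3² - 5*(-3)))*k = (k*(-2 + 9 + 15))*k = (k*22)*k = (22*k)*k = 22*k²)
h(g) = 25 + 22*g² (h(g) = 4 + (22*g² + 21) = 4 + (21 + 22*g²) = 25 + 22*g²)
-15*h(Q(-1, 7)) = -15*(25 + 22*(1/(5 - 1))²) = -15*(25 + 22*(1/4)²) = -15*(25 + 22*(¼)²) = -15*(25 + 22*(1/16)) = -15*(25 + 11/8) = -15*211/8 = -3165/8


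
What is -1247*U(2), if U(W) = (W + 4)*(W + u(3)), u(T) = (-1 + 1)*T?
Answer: -14964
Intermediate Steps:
u(T) = 0 (u(T) = 0*T = 0)
U(W) = W*(4 + W) (U(W) = (W + 4)*(W + 0) = (4 + W)*W = W*(4 + W))
-1247*U(2) = -2494*(4 + 2) = -2494*6 = -1247*12 = -14964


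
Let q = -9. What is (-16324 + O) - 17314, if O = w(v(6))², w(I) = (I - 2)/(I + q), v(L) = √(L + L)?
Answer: -53383298/1587 - 56*√3/1587 ≈ -33638.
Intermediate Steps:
v(L) = √2*√L (v(L) = √(2*L) = √2*√L)
w(I) = (-2 + I)/(-9 + I) (w(I) = (I - 2)/(I - 9) = (-2 + I)/(-9 + I))
O = (-2 + 2*√3)²/(-9 + 2*√3)² (O = ((-2 + √2*√6)/(-9 + √2*√6))² = ((-2 + 2*√3)/(-9 + 2*√3))² = (-2 + 2*√3)²/(-9 + 2*√3)² ≈ 0.069947)
(-16324 + O) - 17314 = (-16324 + (208/1587 - 56*√3/1587)) - 17314 = (-25905980/1587 - 56*√3/1587) - 17314 = -53383298/1587 - 56*√3/1587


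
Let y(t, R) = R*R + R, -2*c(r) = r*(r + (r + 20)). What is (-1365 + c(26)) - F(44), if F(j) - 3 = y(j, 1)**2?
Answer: -2308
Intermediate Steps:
c(r) = -r*(20 + 2*r)/2 (c(r) = -r*(r + (r + 20))/2 = -r*(r + (20 + r))/2 = -r*(20 + 2*r)/2)
y(t, R) = R + R**2 (y(t, R) = R**2 + R = R + R**2)
F(j) = 7 (F(j) = 3 + (1*(1 + 1))**2 = 3 + (1*2)**2 = 3 + 2**2 = 3 + 4 = 7)
(-1365 + c(26)) - F(44) = (-1365 - 1*26*(10 + 26)) - 1*7 = (-1365 - 1*26*36) - 7 = (-1365 - 936) - 7 = -2301 - 7 = -2308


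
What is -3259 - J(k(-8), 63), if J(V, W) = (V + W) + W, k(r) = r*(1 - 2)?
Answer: -3393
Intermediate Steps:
k(r) = -r (k(r) = r*(-1) = -r)
J(V, W) = V + 2*W
-3259 - J(k(-8), 63) = -3259 - (-1*(-8) + 2*63) = -3259 - (8 + 126) = -3259 - 1*134 = -3259 - 134 = -3393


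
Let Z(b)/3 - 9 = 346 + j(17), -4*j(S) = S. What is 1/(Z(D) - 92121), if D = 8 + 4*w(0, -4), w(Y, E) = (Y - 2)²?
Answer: -4/364275 ≈ -1.0981e-5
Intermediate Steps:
j(S) = -S/4
w(Y, E) = (-2 + Y)²
D = 24 (D = 8 + 4*(-2 + 0)² = 8 + 4*(-2)² = 8 + 4*4 = 8 + 16 = 24)
Z(b) = 4209/4 (Z(b) = 27 + 3*(346 - ¼*17) = 27 + 3*(346 - 17/4) = 27 + 3*(1367/4) = 27 + 4101/4 = 4209/4)
1/(Z(D) - 92121) = 1/(4209/4 - 92121) = 1/(-364275/4) = -4/364275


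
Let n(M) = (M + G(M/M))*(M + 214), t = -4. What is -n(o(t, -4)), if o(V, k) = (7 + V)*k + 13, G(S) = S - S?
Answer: -215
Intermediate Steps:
G(S) = 0
o(V, k) = 13 + k*(7 + V) (o(V, k) = k*(7 + V) + 13 = 13 + k*(7 + V))
n(M) = M*(214 + M) (n(M) = (M + 0)*(M + 214) = M*(214 + M))
-n(o(t, -4)) = -(13 + 7*(-4) - 4*(-4))*(214 + (13 + 7*(-4) - 4*(-4))) = -(13 - 28 + 16)*(214 + (13 - 28 + 16)) = -(214 + 1) = -215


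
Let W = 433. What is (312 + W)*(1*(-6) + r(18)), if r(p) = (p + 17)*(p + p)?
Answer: 934230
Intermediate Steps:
r(p) = 2*p*(17 + p) (r(p) = (17 + p)*(2*p) = 2*p*(17 + p))
(312 + W)*(1*(-6) + r(18)) = (312 + 433)*(1*(-6) + 2*18*(17 + 18)) = 745*(-6 + 2*18*35) = 745*(-6 + 1260) = 745*1254 = 934230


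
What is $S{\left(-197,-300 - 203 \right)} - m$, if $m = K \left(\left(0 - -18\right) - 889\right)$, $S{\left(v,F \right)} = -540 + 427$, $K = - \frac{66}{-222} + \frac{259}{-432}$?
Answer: $- \frac{6013993}{15984} \approx -376.25$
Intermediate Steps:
$K = - \frac{4831}{15984}$ ($K = \left(-66\right) \left(- \frac{1}{222}\right) + 259 \left(- \frac{1}{432}\right) = \frac{11}{37} - \frac{259}{432} = - \frac{4831}{15984} \approx -0.30224$)
$S{\left(v,F \right)} = -113$
$m = \frac{4207801}{15984}$ ($m = - \frac{4831 \left(\left(0 - -18\right) - 889\right)}{15984} = - \frac{4831 \left(\left(0 + 18\right) - 889\right)}{15984} = - \frac{4831 \left(18 - 889\right)}{15984} = \left(- \frac{4831}{15984}\right) \left(-871\right) = \frac{4207801}{15984} \approx 263.25$)
$S{\left(-197,-300 - 203 \right)} - m = -113 - \frac{4207801}{15984} = - \frac{6013993}{15984}$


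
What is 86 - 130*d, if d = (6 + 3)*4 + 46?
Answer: -10574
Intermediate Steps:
d = 82 (d = 9*4 + 46 = 36 + 46 = 82)
86 - 130*d = 86 - 130*82 = 86 - 10660 = -10574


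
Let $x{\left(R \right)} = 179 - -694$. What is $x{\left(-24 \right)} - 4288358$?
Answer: $-4287485$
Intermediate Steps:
$x{\left(R \right)} = 873$ ($x{\left(R \right)} = 179 + 694 = 873$)
$x{\left(-24 \right)} - 4288358 = 873 - 4288358 = -4287485$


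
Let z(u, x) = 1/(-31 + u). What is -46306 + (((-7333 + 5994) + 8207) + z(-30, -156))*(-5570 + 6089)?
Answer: 214608827/61 ≈ 3.5182e+6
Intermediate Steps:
-46306 + (((-7333 + 5994) + 8207) + z(-30, -156))*(-5570 + 6089) = -46306 + (((-7333 + 5994) + 8207) + 1/(-31 - 30))*(-5570 + 6089) = -46306 + ((-1339 + 8207) + 1/(-61))*519 = -46306 + (6868 - 1/61)*519 = -46306 + (418947/61)*519 = -46306 + 217433493/61 = 214608827/61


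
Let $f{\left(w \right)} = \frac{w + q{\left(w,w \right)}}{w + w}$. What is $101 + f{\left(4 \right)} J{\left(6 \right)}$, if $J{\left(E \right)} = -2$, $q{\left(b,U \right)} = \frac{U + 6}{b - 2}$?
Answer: $\frac{395}{4} \approx 98.75$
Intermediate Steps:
$q{\left(b,U \right)} = \frac{6 + U}{-2 + b}$
$f{\left(w \right)} = \frac{w + \frac{6 + w}{-2 + w}}{2 w}$ ($f{\left(w \right)} = \frac{w + \frac{6 + w}{-2 + w}}{w + w} = \frac{w + \frac{6 + w}{-2 + w}}{2 w}$)
$101 + f{\left(4 \right)} J{\left(6 \right)} = 101 + \frac{6 + 4^{2} - 4}{2 \cdot 4 \left(-2 + 4\right)} \left(-2\right) = 101 + \frac{1}{2} \cdot \frac{1}{4} \cdot \frac{1}{2} \left(6 + 16 - 4\right) \left(-2\right) = 101 + \frac{1}{2} \cdot \frac{1}{4} \cdot \frac{1}{2} \cdot 18 \left(-2\right) = 101 + \frac{9}{8} \left(-2\right) = 101 - \frac{9}{4} = \frac{395}{4}$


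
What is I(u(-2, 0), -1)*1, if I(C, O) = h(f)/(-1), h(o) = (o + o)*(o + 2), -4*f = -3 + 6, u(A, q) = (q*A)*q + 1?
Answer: 15/8 ≈ 1.8750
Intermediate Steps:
u(A, q) = 1 + A*q**2 (u(A, q) = (A*q)*q + 1 = A*q**2 + 1 = 1 + A*q**2)
f = -3/4 (f = -(-3 + 6)/4 = -1/4*3 = -3/4 ≈ -0.75000)
h(o) = 2*o*(2 + o) (h(o) = (2*o)*(2 + o) = 2*o*(2 + o))
I(C, O) = 15/8 (I(C, O) = (2*(-3/4)*(2 - 3/4))/(-1) = (2*(-3/4)*(5/4))*(-1) = -15/8*(-1) = 15/8)
I(u(-2, 0), -1)*1 = (15/8)*1 = 15/8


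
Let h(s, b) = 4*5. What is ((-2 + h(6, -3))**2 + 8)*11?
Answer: 3652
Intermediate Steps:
h(s, b) = 20
((-2 + h(6, -3))**2 + 8)*11 = ((-2 + 20)**2 + 8)*11 = (18**2 + 8)*11 = (324 + 8)*11 = 332*11 = 3652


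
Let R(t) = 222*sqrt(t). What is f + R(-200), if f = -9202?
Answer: -9202 + 2220*I*sqrt(2) ≈ -9202.0 + 3139.6*I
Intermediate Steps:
f + R(-200) = -9202 + 222*sqrt(-200) = -9202 + 222*(10*I*sqrt(2)) = -9202 + 2220*I*sqrt(2)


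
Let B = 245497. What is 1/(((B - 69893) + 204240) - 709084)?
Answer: -1/329240 ≈ -3.0373e-6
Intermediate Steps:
1/(((B - 69893) + 204240) - 709084) = 1/(((245497 - 69893) + 204240) - 709084) = 1/((175604 + 204240) - 709084) = 1/(379844 - 709084) = 1/(-329240) = -1/329240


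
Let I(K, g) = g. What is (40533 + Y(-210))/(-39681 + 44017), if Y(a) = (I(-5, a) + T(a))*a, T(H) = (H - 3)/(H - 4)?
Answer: 4516683/231976 ≈ 19.470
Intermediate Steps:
T(H) = (-3 + H)/(-4 + H)
Y(a) = a*(a + (-3 + a)/(-4 + a)) (Y(a) = (a + (-3 + a)/(-4 + a))*a = a*(a + (-3 + a)/(-4 + a)))
(40533 + Y(-210))/(-39681 + 44017) = (40533 - 210*(-3 - 210 - 210*(-4 - 210))/(-4 - 210))/(-39681 + 44017) = (40533 - 210*(-3 - 210 - 210*(-214))/(-214))/4336 = (40533 - 210*(-1/214)*(-3 - 210 + 44940))*(1/4336) = (40533 - 210*(-1/214)*44727)*(1/4336) = (40533 + 4696335/107)*(1/4336) = (9033366/107)*(1/4336) = 4516683/231976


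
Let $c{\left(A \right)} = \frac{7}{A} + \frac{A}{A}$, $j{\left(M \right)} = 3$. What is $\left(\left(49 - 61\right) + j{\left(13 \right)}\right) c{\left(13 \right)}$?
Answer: $- \frac{180}{13} \approx -13.846$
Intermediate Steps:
$c{\left(A \right)} = 1 + \frac{7}{A}$ ($c{\left(A \right)} = \frac{7}{A} + 1 = 1 + \frac{7}{A}$)
$\left(\left(49 - 61\right) + j{\left(13 \right)}\right) c{\left(13 \right)} = \left(\left(49 - 61\right) + 3\right) \frac{7 + 13}{13} = \left(-12 + 3\right) \frac{1}{13} \cdot 20 = \left(-9\right) \frac{20}{13} = - \frac{180}{13}$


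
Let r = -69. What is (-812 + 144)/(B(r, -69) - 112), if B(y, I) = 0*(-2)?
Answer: 167/28 ≈ 5.9643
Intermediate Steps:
B(y, I) = 0
(-812 + 144)/(B(r, -69) - 112) = (-812 + 144)/(0 - 112) = -668/(-112) = -668*(-1/112) = 167/28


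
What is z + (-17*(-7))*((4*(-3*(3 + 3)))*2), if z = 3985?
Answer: -13151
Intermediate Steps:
z + (-17*(-7))*((4*(-3*(3 + 3)))*2) = 3985 + (-17*(-7))*((4*(-3*(3 + 3)))*2) = 3985 + 119*((4*(-3*6))*2) = 3985 + 119*((4*(-18))*2) = 3985 + 119*(-72*2) = 3985 + 119*(-144) = 3985 - 17136 = -13151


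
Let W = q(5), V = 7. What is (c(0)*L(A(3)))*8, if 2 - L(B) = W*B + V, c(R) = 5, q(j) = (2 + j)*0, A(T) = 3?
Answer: -200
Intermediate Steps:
q(j) = 0
W = 0
L(B) = -5 (L(B) = 2 - (0*B + 7) = 2 - (0 + 7) = 2 - 1*7 = 2 - 7 = -5)
(c(0)*L(A(3)))*8 = (5*(-5))*8 = -25*8 = -200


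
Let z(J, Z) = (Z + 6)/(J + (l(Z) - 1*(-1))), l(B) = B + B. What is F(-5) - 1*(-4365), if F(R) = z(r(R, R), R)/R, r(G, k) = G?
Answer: 305551/70 ≈ 4365.0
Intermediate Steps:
l(B) = 2*B
z(J, Z) = (6 + Z)/(1 + J + 2*Z) (z(J, Z) = (Z + 6)/(J + (2*Z - 1*(-1))) = (6 + Z)/(J + (2*Z + 1)) = (6 + Z)/(J + (1 + 2*Z)) = (6 + Z)/(1 + J + 2*Z))
F(R) = (6 + R)/(R*(1 + 3*R)) (F(R) = ((6 + R)/(1 + R + 2*R))/R = ((6 + R)/(1 + 3*R))/R = (6 + R)/(R*(1 + 3*R)))
F(-5) - 1*(-4365) = (6 - 5)/((-5)*(1 + 3*(-5))) - 1*(-4365) = -1/5*1/(1 - 15) + 4365 = -1/5*1/(-14) + 4365 = -1/5*(-1/14)*1 + 4365 = 1/70 + 4365 = 305551/70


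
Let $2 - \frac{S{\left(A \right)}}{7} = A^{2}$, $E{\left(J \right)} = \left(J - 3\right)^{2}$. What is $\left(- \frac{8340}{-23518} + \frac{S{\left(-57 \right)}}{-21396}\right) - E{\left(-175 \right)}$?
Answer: $- \frac{7971197358145}{251595564} \approx -31683.0$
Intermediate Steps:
$E{\left(J \right)} = \left(-3 + J\right)^{2}$
$S{\left(A \right)} = 14 - 7 A^{2}$
$\left(- \frac{8340}{-23518} + \frac{S{\left(-57 \right)}}{-21396}\right) - E{\left(-175 \right)} = \left(- \frac{8340}{-23518} + \frac{14 - 7 \left(-57\right)^{2}}{-21396}\right) - \left(-3 - 175\right)^{2} = \left(\left(-8340\right) \left(- \frac{1}{23518}\right) + \left(14 - 22743\right) \left(- \frac{1}{21396}\right)\right) - \left(-178\right)^{2} = \left(\frac{4170}{11759} + \left(14 - 22743\right) \left(- \frac{1}{21396}\right)\right) - 31684 = \left(\frac{4170}{11759} - - \frac{22729}{21396}\right) - 31684 = \left(\frac{4170}{11759} + \frac{22729}{21396}\right) - 31684 = \frac{356491631}{251595564} - 31684 = - \frac{7971197358145}{251595564}$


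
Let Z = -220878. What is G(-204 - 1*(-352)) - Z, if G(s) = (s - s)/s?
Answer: 220878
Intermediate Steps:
G(s) = 0 (G(s) = 0/s = 0)
G(-204 - 1*(-352)) - Z = 0 - 1*(-220878) = 0 + 220878 = 220878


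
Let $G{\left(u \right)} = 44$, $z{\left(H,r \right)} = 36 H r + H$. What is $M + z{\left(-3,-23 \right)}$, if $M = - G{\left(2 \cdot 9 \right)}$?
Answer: $2437$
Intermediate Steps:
$z{\left(H,r \right)} = H + 36 H r$ ($z{\left(H,r \right)} = 36 H r + H = H + 36 H r$)
$M = -44$ ($M = \left(-1\right) 44 = -44$)
$M + z{\left(-3,-23 \right)} = -44 - 3 \left(1 + 36 \left(-23\right)\right) = -44 - 3 \left(1 - 828\right) = -44 - -2481 = -44 + 2481 = 2437$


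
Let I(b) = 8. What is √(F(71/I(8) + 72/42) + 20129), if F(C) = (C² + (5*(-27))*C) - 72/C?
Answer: √20737371092601/33208 ≈ 137.13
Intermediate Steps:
F(C) = C² - 135*C - 72/C (F(C) = (C² - 135*C) - 72/C = C² - 135*C - 72/C)
√(F(71/I(8) + 72/42) + 20129) = √((-72 + (71/8 + 72/42)²*(-135 + (71/8 + 72/42)))/(71/8 + 72/42) + 20129) = √((-72 + (71*(⅛) + 72*(1/42))²*(-135 + (71*(⅛) + 72*(1/42))))/(71*(⅛) + 72*(1/42)) + 20129) = √((-72 + (71/8 + 12/7)²*(-135 + (71/8 + 12/7)))/(71/8 + 12/7) + 20129) = √((-72 + (593/56)²*(-135 + 593/56))/(593/56) + 20129) = √(56*(-72 + (351649/3136)*(-6967/56))/593 + 20129) = √(56*(-72 - 2449938583/175616)/593 + 20129) = √((56/593)*(-2462582935/175616) + 20129) = √(-2462582935/1859648 + 20129) = √(34970271657/1859648) = √20737371092601/33208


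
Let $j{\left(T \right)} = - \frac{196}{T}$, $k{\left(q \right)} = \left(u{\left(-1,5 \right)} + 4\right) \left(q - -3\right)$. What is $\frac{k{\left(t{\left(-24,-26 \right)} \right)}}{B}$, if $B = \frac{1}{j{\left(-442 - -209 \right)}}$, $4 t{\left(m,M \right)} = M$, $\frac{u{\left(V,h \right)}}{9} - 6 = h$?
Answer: $- \frac{70658}{233} \approx -303.25$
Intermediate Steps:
$u{\left(V,h \right)} = 54 + 9 h$
$t{\left(m,M \right)} = \frac{M}{4}$
$k{\left(q \right)} = 309 + 103 q$ ($k{\left(q \right)} = \left(\left(54 + 9 \cdot 5\right) + 4\right) \left(q - -3\right) = \left(\left(54 + 45\right) + 4\right) \left(q + 3\right) = \left(99 + 4\right) \left(3 + q\right) = 103 \left(3 + q\right) = 309 + 103 q$)
$B = \frac{233}{196}$ ($B = \frac{1}{\left(-196\right) \frac{1}{-442 - -209}} = \frac{1}{\left(-196\right) \frac{1}{-442 + 209}} = \frac{1}{\left(-196\right) \frac{1}{-233}} = \frac{1}{\left(-196\right) \left(- \frac{1}{233}\right)} = \frac{1}{\frac{196}{233}} = \frac{233}{196} \approx 1.1888$)
$\frac{k{\left(t{\left(-24,-26 \right)} \right)}}{B} = \frac{309 + 103 \cdot \frac{1}{4} \left(-26\right)}{\frac{233}{196}} = \left(309 + 103 \left(- \frac{13}{2}\right)\right) \frac{196}{233} = \left(309 - \frac{1339}{2}\right) \frac{196}{233} = \left(- \frac{721}{2}\right) \frac{196}{233} = - \frac{70658}{233}$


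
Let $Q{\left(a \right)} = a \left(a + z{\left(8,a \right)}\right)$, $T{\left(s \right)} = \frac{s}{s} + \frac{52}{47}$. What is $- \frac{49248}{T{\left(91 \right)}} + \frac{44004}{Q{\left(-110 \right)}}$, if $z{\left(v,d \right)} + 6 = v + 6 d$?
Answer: $- \frac{164594093}{7040} \approx -23380.0$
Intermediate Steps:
$T{\left(s \right)} = \frac{99}{47}$ ($T{\left(s \right)} = 1 + 52 \cdot \frac{1}{47} = 1 + \frac{52}{47} = \frac{99}{47}$)
$z{\left(v,d \right)} = -6 + v + 6 d$ ($z{\left(v,d \right)} = -6 + \left(v + 6 d\right) = -6 + v + 6 d$)
$Q{\left(a \right)} = a \left(2 + 7 a\right)$ ($Q{\left(a \right)} = a \left(a + \left(-6 + 8 + 6 a\right)\right) = a \left(a + \left(2 + 6 a\right)\right) = a \left(2 + 7 a\right)$)
$- \frac{49248}{T{\left(91 \right)}} + \frac{44004}{Q{\left(-110 \right)}} = - \frac{49248}{\frac{99}{47}} + \frac{44004}{\left(-110\right) \left(2 + 7 \left(-110\right)\right)} = \left(-49248\right) \frac{47}{99} + \frac{44004}{\left(-110\right) \left(2 - 770\right)} = - \frac{257184}{11} + \frac{44004}{\left(-110\right) \left(-768\right)} = - \frac{257184}{11} + \frac{44004}{84480} = - \frac{257184}{11} + 44004 \cdot \frac{1}{84480} = - \frac{257184}{11} + \frac{3667}{7040} = - \frac{164594093}{7040}$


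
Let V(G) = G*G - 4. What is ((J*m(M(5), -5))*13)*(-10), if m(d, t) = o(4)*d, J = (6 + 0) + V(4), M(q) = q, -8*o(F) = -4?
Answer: -5850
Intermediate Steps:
o(F) = ½ (o(F) = -⅛*(-4) = ½)
V(G) = -4 + G² (V(G) = G² - 4 = -4 + G²)
J = 18 (J = (6 + 0) + (-4 + 4²) = 6 + (-4 + 16) = 6 + 12 = 18)
m(d, t) = d/2
((J*m(M(5), -5))*13)*(-10) = ((18*((½)*5))*13)*(-10) = ((18*(5/2))*13)*(-10) = (45*13)*(-10) = 585*(-10) = -5850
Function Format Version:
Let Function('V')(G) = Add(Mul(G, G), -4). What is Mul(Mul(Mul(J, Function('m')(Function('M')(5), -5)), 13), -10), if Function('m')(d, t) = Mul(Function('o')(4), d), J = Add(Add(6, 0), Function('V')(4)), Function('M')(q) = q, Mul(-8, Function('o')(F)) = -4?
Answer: -5850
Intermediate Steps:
Function('o')(F) = Rational(1, 2) (Function('o')(F) = Mul(Rational(-1, 8), -4) = Rational(1, 2))
Function('V')(G) = Add(-4, Pow(G, 2)) (Function('V')(G) = Add(Pow(G, 2), -4) = Add(-4, Pow(G, 2)))
J = 18 (J = Add(Add(6, 0), Add(-4, Pow(4, 2))) = Add(6, Add(-4, 16)) = Add(6, 12) = 18)
Function('m')(d, t) = Mul(Rational(1, 2), d)
Mul(Mul(Mul(J, Function('m')(Function('M')(5), -5)), 13), -10) = Mul(Mul(Mul(18, Mul(Rational(1, 2), 5)), 13), -10) = Mul(Mul(Mul(18, Rational(5, 2)), 13), -10) = Mul(Mul(45, 13), -10) = Mul(585, -10) = -5850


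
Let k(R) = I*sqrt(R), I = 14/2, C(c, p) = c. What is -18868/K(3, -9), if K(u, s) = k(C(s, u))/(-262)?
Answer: -4943416*I/21 ≈ -2.354e+5*I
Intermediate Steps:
I = 7 (I = 14*(1/2) = 7)
k(R) = 7*sqrt(R)
K(u, s) = -7*sqrt(s)/262 (K(u, s) = (7*sqrt(s))/(-262) = (7*sqrt(s))*(-1/262) = -7*sqrt(s)/262)
-18868/K(3, -9) = -18868*262*I/21 = -4943416*I/21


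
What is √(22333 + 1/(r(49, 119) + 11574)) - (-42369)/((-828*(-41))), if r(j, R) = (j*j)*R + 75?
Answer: 14123/11316 + √493714109214390/148684 ≈ 150.69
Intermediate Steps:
r(j, R) = 75 + R*j² (r(j, R) = j²*R + 75 = R*j² + 75 = 75 + R*j²)
√(22333 + 1/(r(49, 119) + 11574)) - (-42369)/((-828*(-41))) = √(22333 + 1/((75 + 119*49²) + 11574)) - (-42369)/((-828*(-41))) = √(22333 + 1/((75 + 119*2401) + 11574)) - (-42369)/33948 = √(22333 + 1/((75 + 285719) + 11574)) - (-42369)/33948 = √(22333 + 1/(285794 + 11574)) - 1*(-14123/11316) = √(22333 + 1/297368) + 14123/11316 = √(6641119545/297368) + 14123/11316 = √493714109214390/148684 + 14123/11316 = 14123/11316 + √493714109214390/148684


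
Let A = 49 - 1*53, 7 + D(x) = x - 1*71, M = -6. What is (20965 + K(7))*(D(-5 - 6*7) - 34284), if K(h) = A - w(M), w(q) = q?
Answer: -721453503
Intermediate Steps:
D(x) = -78 + x (D(x) = -7 + (x - 1*71) = -7 + (x - 71) = -7 + (-71 + x) = -78 + x)
A = -4 (A = 49 - 53 = -4)
K(h) = 2 (K(h) = -4 - 1*(-6) = -4 + 6 = 2)
(20965 + K(7))*(D(-5 - 6*7) - 34284) = (20965 + 2)*((-78 + (-5 - 6*7)) - 34284) = 20967*((-78 + (-5 - 42)) - 34284) = 20967*((-78 - 47) - 34284) = 20967*(-125 - 34284) = 20967*(-34409) = -721453503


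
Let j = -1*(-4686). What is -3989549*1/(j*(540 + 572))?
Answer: -3989549/5210832 ≈ -0.76563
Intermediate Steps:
j = 4686
-3989549*1/(j*(540 + 572)) = -3989549*1/(4686*(540 + 572)) = -3989549/(4686*1112) = -3989549/5210832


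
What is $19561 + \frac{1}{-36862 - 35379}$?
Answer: $\frac{1413106200}{72241} \approx 19561.0$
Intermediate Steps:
$19561 + \frac{1}{-36862 - 35379} = 19561 + \frac{1}{-72241} = 19561 - \frac{1}{72241} = \frac{1413106200}{72241}$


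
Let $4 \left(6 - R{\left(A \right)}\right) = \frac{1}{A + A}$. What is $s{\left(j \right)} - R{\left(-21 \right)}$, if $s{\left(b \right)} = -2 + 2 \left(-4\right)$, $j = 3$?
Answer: $- \frac{2689}{168} \approx -16.006$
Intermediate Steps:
$s{\left(b \right)} = -10$ ($s{\left(b \right)} = -2 - 8 = -10$)
$R{\left(A \right)} = 6 - \frac{1}{8 A}$ ($R{\left(A \right)} = 6 - \frac{1}{4 \left(A + A\right)} = 6 - \frac{1}{4 \cdot 2 A} = 6 - \frac{\frac{1}{2} \frac{1}{A}}{4} = 6 - \frac{1}{8 A}$)
$s{\left(j \right)} - R{\left(-21 \right)} = -10 - \left(6 - \frac{1}{8 \left(-21\right)}\right) = -10 - \left(6 - - \frac{1}{168}\right) = -10 - \left(6 + \frac{1}{168}\right) = -10 - \frac{1009}{168} = - \frac{2689}{168}$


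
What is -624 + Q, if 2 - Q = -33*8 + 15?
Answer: -373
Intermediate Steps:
Q = 251 (Q = 2 - (-33*8 + 15) = 2 - (-264 + 15) = 2 - 1*(-249) = 2 + 249 = 251)
-624 + Q = -624 + 251 = -373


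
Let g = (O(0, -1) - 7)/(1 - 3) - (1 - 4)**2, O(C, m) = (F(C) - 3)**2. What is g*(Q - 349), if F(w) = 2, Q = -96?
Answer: 2670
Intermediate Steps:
O(C, m) = 1 (O(C, m) = (2 - 3)**2 = (-1)**2 = 1)
g = -6 (g = (1 - 7)/(1 - 3) - (1 - 4)**2 = -6/(-2) - 1*(-3)**2 = -6*(-1/2) - 1*9 = 3 - 9 = -6)
g*(Q - 349) = -6*(-96 - 349) = -6*(-445) = 2670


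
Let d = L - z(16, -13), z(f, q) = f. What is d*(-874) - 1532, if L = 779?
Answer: -668394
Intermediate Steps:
d = 763 (d = 779 - 1*16 = 779 - 16 = 763)
d*(-874) - 1532 = 763*(-874) - 1532 = -666862 - 1532 = -668394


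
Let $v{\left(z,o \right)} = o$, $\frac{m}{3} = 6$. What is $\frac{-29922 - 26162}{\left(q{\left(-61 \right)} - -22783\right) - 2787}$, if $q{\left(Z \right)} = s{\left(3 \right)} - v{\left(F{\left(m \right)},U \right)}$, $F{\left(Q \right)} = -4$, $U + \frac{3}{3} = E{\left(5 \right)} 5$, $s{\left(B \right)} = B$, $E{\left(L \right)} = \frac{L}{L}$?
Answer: $- \frac{56084}{19995} \approx -2.8049$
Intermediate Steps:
$E{\left(L \right)} = 1$
$U = 4$ ($U = -1 + 1 \cdot 5 = -1 + 5 = 4$)
$m = 18$ ($m = 3 \cdot 6 = 18$)
$q{\left(Z \right)} = -1$ ($q{\left(Z \right)} = 3 - 4 = -1$)
$\frac{-29922 - 26162}{\left(q{\left(-61 \right)} - -22783\right) - 2787} = \frac{-29922 - 26162}{\left(-1 - -22783\right) - 2787} = - \frac{56084}{\left(-1 + 22783\right) - 2787} = - \frac{56084}{22782 - 2787} = - \frac{56084}{19995}$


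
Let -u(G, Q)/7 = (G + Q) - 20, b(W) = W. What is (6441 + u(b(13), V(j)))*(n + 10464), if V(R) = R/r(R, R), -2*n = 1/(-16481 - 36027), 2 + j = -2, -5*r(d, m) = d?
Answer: 7170240448125/105016 ≈ 6.8278e+7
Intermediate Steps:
r(d, m) = -d/5
j = -4 (j = -2 - 2 = -4)
n = 1/105016 (n = -1/(2*(-16481 - 36027)) = -½/(-52508) = -½*(-1/52508) = 1/105016 ≈ 9.5224e-6)
V(R) = -5 (V(R) = R/((-R/5)) = R*(-5/R) = -5)
u(G, Q) = 140 - 7*G - 7*Q (u(G, Q) = -7*((G + Q) - 20) = -7*(-20 + G + Q) = 140 - 7*G - 7*Q)
(6441 + u(b(13), V(j)))*(n + 10464) = (6441 + (140 - 7*13 - 7*(-5)))*(1/105016 + 10464) = (6441 + (140 - 91 + 35))*(1098887425/105016) = (6441 + 84)*(1098887425/105016) = 6525*(1098887425/105016) = 7170240448125/105016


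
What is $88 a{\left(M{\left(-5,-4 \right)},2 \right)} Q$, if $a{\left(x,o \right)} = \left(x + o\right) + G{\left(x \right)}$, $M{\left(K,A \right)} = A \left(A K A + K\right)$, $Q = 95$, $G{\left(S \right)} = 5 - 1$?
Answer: $2892560$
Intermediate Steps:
$G{\left(S \right)} = 4$ ($G{\left(S \right)} = 5 - 1 = 4$)
$M{\left(K,A \right)} = A \left(K + K A^{2}\right)$ ($M{\left(K,A \right)} = A \left(K A^{2} + K\right) = A \left(K + K A^{2}\right)$)
$a{\left(x,o \right)} = 4 + o + x$ ($a{\left(x,o \right)} = \left(x + o\right) + 4 = \left(o + x\right) + 4 = 4 + o + x$)
$88 a{\left(M{\left(-5,-4 \right)},2 \right)} Q = 88 \left(4 + 2 - - 20 \left(1 + \left(-4\right)^{2}\right)\right) 95 = 88 \left(4 + 2 - - 20 \left(1 + 16\right)\right) 95 = 88 \left(4 + 2 - \left(-20\right) 17\right) 95 = 88 \left(4 + 2 + 340\right) 95 = 88 \cdot 346 \cdot 95 = 30448 \cdot 95 = 2892560$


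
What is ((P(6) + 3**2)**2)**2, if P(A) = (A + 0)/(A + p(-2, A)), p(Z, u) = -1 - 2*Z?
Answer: 707281/81 ≈ 8731.9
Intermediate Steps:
P(A) = A/(3 + A) (P(A) = (A + 0)/(A + (-1 - 2*(-2))) = A/(A + (-1 + 4)) = A/(A + 3) = A/(3 + A))
((P(6) + 3**2)**2)**2 = ((6/(3 + 6) + 3**2)**2)**2 = ((6/9 + 9)**2)**2 = ((6*(1/9) + 9)**2)**2 = ((2/3 + 9)**2)**2 = ((29/3)**2)**2 = (841/9)**2 = 707281/81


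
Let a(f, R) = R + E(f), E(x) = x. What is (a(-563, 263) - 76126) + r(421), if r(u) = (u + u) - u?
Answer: -76005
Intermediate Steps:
a(f, R) = R + f
r(u) = u (r(u) = 2*u - u = u)
(a(-563, 263) - 76126) + r(421) = ((263 - 563) - 76126) + 421 = (-300 - 76126) + 421 = -76426 + 421 = -76005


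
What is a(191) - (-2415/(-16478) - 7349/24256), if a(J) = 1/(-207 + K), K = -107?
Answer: 686826585/4482241984 ≈ 0.15323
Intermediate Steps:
a(J) = -1/314 (a(J) = 1/(-207 - 107) = 1/(-314) = -1/314)
a(191) - (-2415/(-16478) - 7349/24256) = -1/314 - (-2415/(-16478) - 7349/24256) = -1/314 - (-2415*(-1/16478) - 7349*1/24256) = -1/314 - (345/2354 - 7349/24256) = -1/314 - 1*(-4465613/28549312) = -1/314 + 4465613/28549312 = 686826585/4482241984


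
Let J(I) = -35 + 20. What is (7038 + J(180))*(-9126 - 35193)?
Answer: -311252337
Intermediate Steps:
J(I) = -15
(7038 + J(180))*(-9126 - 35193) = (7038 - 15)*(-9126 - 35193) = 7023*(-44319) = -311252337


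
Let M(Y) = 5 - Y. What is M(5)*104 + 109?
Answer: 109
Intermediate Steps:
M(5)*104 + 109 = (5 - 1*5)*104 + 109 = (5 - 5)*104 + 109 = 0*104 + 109 = 0 + 109 = 109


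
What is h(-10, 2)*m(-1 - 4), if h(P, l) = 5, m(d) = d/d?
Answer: 5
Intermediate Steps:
m(d) = 1
h(-10, 2)*m(-1 - 4) = 5*1 = 5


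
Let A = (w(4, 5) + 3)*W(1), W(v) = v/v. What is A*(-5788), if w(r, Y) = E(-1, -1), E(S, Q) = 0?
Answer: -17364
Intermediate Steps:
w(r, Y) = 0
W(v) = 1
A = 3 (A = (0 + 3)*1 = 3*1 = 3)
A*(-5788) = 3*(-5788) = -17364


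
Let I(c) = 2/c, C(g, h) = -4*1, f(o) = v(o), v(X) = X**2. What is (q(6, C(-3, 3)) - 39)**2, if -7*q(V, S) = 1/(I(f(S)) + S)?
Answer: 71487025/47089 ≈ 1518.1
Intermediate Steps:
f(o) = o**2
C(g, h) = -4
q(V, S) = -1/(7*(S + 2/S**2)) (q(V, S) = -1/(7*(2/(S**2) + S)) = -1/(7*(2/S**2 + S)) = -1/(7*(S + 2/S**2)))
(q(6, C(-3, 3)) - 39)**2 = (-1*(-4)**2/(14 + 7*(-4)**3) - 39)**2 = (-1*16/(14 + 7*(-64)) - 39)**2 = (-1*16/(14 - 448) - 39)**2 = (-1*16/(-434) - 39)**2 = (-1*16*(-1/434) - 39)**2 = (8/217 - 39)**2 = (-8455/217)**2 = 71487025/47089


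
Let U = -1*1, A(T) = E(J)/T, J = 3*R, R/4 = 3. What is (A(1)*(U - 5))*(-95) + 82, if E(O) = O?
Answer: 20602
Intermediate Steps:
R = 12 (R = 4*3 = 12)
J = 36 (J = 3*12 = 36)
A(T) = 36/T
U = -1
(A(1)*(U - 5))*(-95) + 82 = ((36/1)*(-1 - 5))*(-95) + 82 = ((36*1)*(-6))*(-95) + 82 = (36*(-6))*(-95) + 82 = -216*(-95) + 82 = 20520 + 82 = 20602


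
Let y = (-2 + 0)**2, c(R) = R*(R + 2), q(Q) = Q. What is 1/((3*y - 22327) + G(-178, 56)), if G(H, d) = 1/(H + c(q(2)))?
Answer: -170/3793551 ≈ -4.4813e-5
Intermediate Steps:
c(R) = R*(2 + R)
y = 4 (y = (-2)**2 = 4)
G(H, d) = 1/(8 + H) (G(H, d) = 1/(H + 2*(2 + 2)) = 1/(H + 2*4) = 1/(H + 8) = 1/(8 + H))
1/((3*y - 22327) + G(-178, 56)) = 1/((3*4 - 22327) + 1/(8 - 178)) = 1/((12 - 22327) + 1/(-170)) = 1/(-22315 - 1/170) = 1/(-3793551/170) = -170/3793551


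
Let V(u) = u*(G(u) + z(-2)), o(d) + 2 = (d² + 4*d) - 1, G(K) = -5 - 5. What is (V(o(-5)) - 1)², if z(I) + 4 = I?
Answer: 1089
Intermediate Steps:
z(I) = -4 + I
G(K) = -10
o(d) = -3 + d² + 4*d (o(d) = -2 + ((d² + 4*d) - 1) = -2 + (-1 + d² + 4*d) = -3 + d² + 4*d)
V(u) = -16*u (V(u) = u*(-10 + (-4 - 2)) = u*(-10 - 6) = u*(-16) = -16*u)
(V(o(-5)) - 1)² = (-16*(-3 + (-5)² + 4*(-5)) - 1)² = (-16*(-3 + 25 - 20) - 1)² = (-16*2 - 1)² = (-32 - 1)² = (-33)² = 1089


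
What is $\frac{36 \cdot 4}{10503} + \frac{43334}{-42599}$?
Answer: $- \frac{49889194}{49713033} \approx -1.0035$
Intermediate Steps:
$\frac{36 \cdot 4}{10503} + \frac{43334}{-42599} = 144 \cdot \frac{1}{10503} + 43334 \left(- \frac{1}{42599}\right) = \frac{16}{1167} - \frac{43334}{42599} = - \frac{49889194}{49713033}$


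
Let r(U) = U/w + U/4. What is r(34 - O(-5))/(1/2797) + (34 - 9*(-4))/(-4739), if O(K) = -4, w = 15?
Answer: 683578109/20310 ≈ 33657.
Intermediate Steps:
r(U) = 19*U/60 (r(U) = U/15 + U/4 = 19*U/60)
r(34 - O(-5))/(1/2797) + (34 - 9*(-4))/(-4739) = (19*(34 - 1*(-4))/60)/(1/2797) + (34 - 9*(-4))/(-4739) = (19*(34 + 4)/60)/(1/2797) + (34 + 36)*(-1/4739) = ((19/60)*38)*2797 + 70*(-1/4739) = (361/30)*2797 - 10/677 = 1009717/30 - 10/677 = 683578109/20310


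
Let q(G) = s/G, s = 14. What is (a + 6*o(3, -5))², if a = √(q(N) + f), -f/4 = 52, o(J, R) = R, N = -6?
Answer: (90 - I*√1893)²/9 ≈ 689.67 - 870.17*I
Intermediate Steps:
f = -208 (f = -4*52 = -208)
q(G) = 14/G
a = I*√1893/3 (a = √(14/(-6) - 208) = √(14*(-⅙) - 208) = √(-7/3 - 208) = √(-631/3) = I*√1893/3 ≈ 14.503*I)
(a + 6*o(3, -5))² = (I*√1893/3 + 6*(-5))² = (I*√1893/3 - 30)² = (-30 + I*√1893/3)²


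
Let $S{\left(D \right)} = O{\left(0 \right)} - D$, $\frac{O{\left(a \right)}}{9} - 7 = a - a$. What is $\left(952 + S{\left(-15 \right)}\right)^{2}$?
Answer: $1060900$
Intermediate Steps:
$O{\left(a \right)} = 63$ ($O{\left(a \right)} = 63 + 9 \left(a - a\right) = 63 + 9 \cdot 0 = 63 + 0 = 63$)
$S{\left(D \right)} = 63 - D$
$\left(952 + S{\left(-15 \right)}\right)^{2} = \left(952 + \left(63 - -15\right)\right)^{2} = \left(952 + \left(63 + 15\right)\right)^{2} = \left(952 + 78\right)^{2} = 1030^{2} = 1060900$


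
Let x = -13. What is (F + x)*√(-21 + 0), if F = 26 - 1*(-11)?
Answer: 24*I*√21 ≈ 109.98*I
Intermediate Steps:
F = 37 (F = 26 + 11 = 37)
(F + x)*√(-21 + 0) = (37 - 13)*√(-21 + 0) = 24*√(-21) = 24*(I*√21) = 24*I*√21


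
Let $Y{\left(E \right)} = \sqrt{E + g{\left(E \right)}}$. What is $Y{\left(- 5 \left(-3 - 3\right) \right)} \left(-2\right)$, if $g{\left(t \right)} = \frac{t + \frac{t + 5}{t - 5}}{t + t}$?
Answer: $- \frac{\sqrt{27471}}{15} \approx -11.05$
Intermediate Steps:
$g{\left(t \right)} = \frac{t + \frac{5 + t}{-5 + t}}{2 t}$
$Y{\left(E \right)} = \sqrt{E + \frac{5 + E^{2} - 4 E}{2 E \left(-5 + E\right)}}$
$Y{\left(- 5 \left(-3 - 3\right) \right)} \left(-2\right) = \frac{\sqrt{- \frac{8}{-5 - 5 \left(-3 - 3\right)} + 4 \left(- 5 \left(-3 - 3\right)\right) + \frac{2 \left(- 5 \left(-3 - 3\right)\right)}{-5 - 5 \left(-3 - 3\right)} + \frac{10}{- 5 \left(-3 - 3\right) \left(-5 - 5 \left(-3 - 3\right)\right)}}}{2} \left(-2\right) = \frac{\sqrt{- \frac{8}{-5 - -30} + 4 \left(\left(-5\right) \left(-6\right)\right) + \frac{2 \left(\left(-5\right) \left(-6\right)\right)}{-5 - -30} + \frac{10}{\left(-5\right) \left(-6\right) \left(-5 - -30\right)}}}{2} \left(-2\right) = \frac{\sqrt{- \frac{8}{-5 + 30} + 4 \cdot 30 + 2 \cdot 30 \frac{1}{-5 + 30} + \frac{10}{30 \left(-5 + 30\right)}}}{2} \left(-2\right) = \frac{\sqrt{- \frac{8}{25} + 120 + 2 \cdot 30 \cdot \frac{1}{25} + 10 \cdot \frac{1}{30} \cdot \frac{1}{25}}}{2} \left(-2\right) = \frac{\sqrt{\left(-8\right) \frac{1}{25} + 120 + 2 \cdot 30 \cdot \frac{1}{25} + 10 \cdot \frac{1}{30} \cdot \frac{1}{25}}}{2} \left(-2\right) = \frac{\sqrt{- \frac{8}{25} + 120 + \frac{12}{5} + \frac{1}{75}}}{2} \left(-2\right) = \frac{\sqrt{\frac{9157}{75}}}{2} \left(-2\right) = \frac{\frac{1}{15} \sqrt{27471}}{2} \left(-2\right) = \frac{\sqrt{27471}}{30} \left(-2\right) = - \frac{\sqrt{27471}}{15}$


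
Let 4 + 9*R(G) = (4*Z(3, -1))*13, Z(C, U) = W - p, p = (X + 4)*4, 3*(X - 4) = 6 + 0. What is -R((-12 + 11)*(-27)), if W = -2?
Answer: 2188/9 ≈ 243.11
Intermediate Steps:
X = 6 (X = 4 + (6 + 0)/3 = 4 + (⅓)*6 = 4 + 2 = 6)
p = 40 (p = (6 + 4)*4 = 10*4 = 40)
Z(C, U) = -42 (Z(C, U) = -2 - 1*40 = -2 - 40 = -42)
R(G) = -2188/9 (R(G) = -4/9 + ((4*(-42))*13)/9 = -4/9 + (-168*13)/9 = -4/9 + (⅑)*(-2184) = -4/9 - 728/3 = -2188/9)
-R((-12 + 11)*(-27)) = -1*(-2188/9) = 2188/9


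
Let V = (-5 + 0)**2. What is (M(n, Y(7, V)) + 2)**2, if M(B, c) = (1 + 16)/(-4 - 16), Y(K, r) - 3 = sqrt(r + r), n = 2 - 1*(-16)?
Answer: 529/400 ≈ 1.3225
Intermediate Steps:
V = 25 (V = (-5)**2 = 25)
n = 18 (n = 2 + 16 = 18)
Y(K, r) = 3 + sqrt(2)*sqrt(r) (Y(K, r) = 3 + sqrt(r + r) = 3 + sqrt(2*r) = 3 + sqrt(2)*sqrt(r))
M(B, c) = -17/20 (M(B, c) = 17/(-20) = 17*(-1/20) = -17/20)
(M(n, Y(7, V)) + 2)**2 = (-17/20 + 2)**2 = (23/20)**2 = 529/400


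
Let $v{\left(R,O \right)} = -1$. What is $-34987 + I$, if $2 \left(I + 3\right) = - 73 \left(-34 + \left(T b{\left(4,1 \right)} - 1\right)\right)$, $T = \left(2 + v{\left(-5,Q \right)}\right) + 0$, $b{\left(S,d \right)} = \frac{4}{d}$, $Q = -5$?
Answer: $- \frac{67717}{2} \approx -33859.0$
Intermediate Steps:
$T = 1$ ($T = \left(2 - 1\right) + 0 = 1 + 0 = 1$)
$I = \frac{2257}{2}$ ($I = -3 + \frac{\left(-73\right) \left(-34 - \left(1 - \frac{4}{1}\right)\right)}{2} = -3 + \frac{\left(-73\right) \left(-34 - \left(1 - 4 \cdot 1\right)\right)}{2} = -3 + \frac{\left(-73\right) \left(-34 + \left(1 \cdot 4 - 1\right)\right)}{2} = -3 + \frac{\left(-73\right) \left(-34 + \left(4 - 1\right)\right)}{2} = -3 + \frac{\left(-73\right) \left(-34 + 3\right)}{2} = -3 + \frac{\left(-73\right) \left(-31\right)}{2} = -3 + \frac{1}{2} \cdot 2263 = -3 + \frac{2263}{2} = \frac{2257}{2} \approx 1128.5$)
$-34987 + I = -34987 + \frac{2257}{2} = - \frac{67717}{2}$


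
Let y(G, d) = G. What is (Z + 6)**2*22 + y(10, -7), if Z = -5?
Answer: 32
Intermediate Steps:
(Z + 6)**2*22 + y(10, -7) = (-5 + 6)**2*22 + 10 = 1**2*22 + 10 = 1*22 + 10 = 22 + 10 = 32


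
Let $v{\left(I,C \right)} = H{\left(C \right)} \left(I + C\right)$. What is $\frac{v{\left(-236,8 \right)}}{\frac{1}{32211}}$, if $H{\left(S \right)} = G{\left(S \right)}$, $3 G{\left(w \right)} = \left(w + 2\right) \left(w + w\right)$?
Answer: $-391685760$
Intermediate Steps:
$G{\left(w \right)} = \frac{2 w \left(2 + w\right)}{3}$ ($G{\left(w \right)} = \frac{\left(w + 2\right) \left(w + w\right)}{3} = \frac{\left(2 + w\right) 2 w}{3} = \frac{2 w \left(2 + w\right)}{3}$)
$H{\left(S \right)} = \frac{2 S \left(2 + S\right)}{3}$
$v{\left(I,C \right)} = \frac{2 C \left(2 + C\right) \left(C + I\right)}{3}$ ($v{\left(I,C \right)} = \frac{2 C \left(2 + C\right)}{3} \left(I + C\right) = \frac{2 C \left(2 + C\right)}{3} \left(C + I\right) = \frac{2 C \left(2 + C\right) \left(C + I\right)}{3}$)
$\frac{v{\left(-236,8 \right)}}{\frac{1}{32211}} = \frac{\frac{2}{3} \cdot 8 \left(2 + 8\right) \left(8 - 236\right)}{\frac{1}{32211}} = \frac{2}{3} \cdot 8 \cdot 10 \left(-228\right) \frac{1}{\frac{1}{32211}} = \left(-12160\right) 32211 = -391685760$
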